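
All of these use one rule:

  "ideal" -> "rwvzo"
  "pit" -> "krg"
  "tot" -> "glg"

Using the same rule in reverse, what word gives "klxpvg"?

Letters are reflected about the middle of the alphabet (position → 25−position): Atbash.
Undoing it on klxpvg: k↔p, l↔o, x↔c, p↔k, v↔e, g↔t.

pocket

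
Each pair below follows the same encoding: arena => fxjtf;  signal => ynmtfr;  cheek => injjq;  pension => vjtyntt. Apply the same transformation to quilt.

The shift depends on letter class: consonant r→x is +6, but vowel a→f is +5. The rule splits by letter class: vowels +5, consonants +6.
For quilt: q(cons)+6=w, u(vowel)+5=z, i(vowel)+5=n, l(cons)+6=r, t(cons)+6=z.

wznrz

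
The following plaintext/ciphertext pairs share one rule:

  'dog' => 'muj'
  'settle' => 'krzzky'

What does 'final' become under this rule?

Two steps: reverse the string, then apply a Caesar shift of +6.
On final: reverse → lanif; then shift: l+6=r, a+6=g, n+6=t, i+6=o, f+6=l.

rgtol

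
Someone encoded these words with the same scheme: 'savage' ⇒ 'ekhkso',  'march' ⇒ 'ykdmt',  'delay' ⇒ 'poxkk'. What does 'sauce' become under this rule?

ekgmq

Shifts by position in savage: pos 0: s→e (+12), pos 1: a→k (+10), pos 2: v→h (+12), pos 3: a→k (+10) — repeating every 2. The shifts repeat in a cycle of length 2: positions 0,1,… shift by +12, +10, then the pattern repeats.
On sauce: s+12=e, a+10=k, u+12=g, c+10=m, e+12=q.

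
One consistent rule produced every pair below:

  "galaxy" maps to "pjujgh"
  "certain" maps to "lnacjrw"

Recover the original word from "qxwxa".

honor

Compare letters: g→p is +9, a→j is +9, l→u is +9 — a constant shift. Every letter moves 9 places later in the alphabet, wrapping around z→a.
Decoding qxwxa: q−9=h, x−9=o, w−9=n, x−9=o, a−9=r.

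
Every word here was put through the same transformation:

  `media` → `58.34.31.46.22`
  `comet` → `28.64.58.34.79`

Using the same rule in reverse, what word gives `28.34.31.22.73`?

cedar

The formula is n = 3×(alphabet index, a=1) + 19.
Undoing it on 28.34.31.22.73: 28→(28−19)÷3=3=c, 34→(34−19)÷3=5=e, 31→(31−19)÷3=4=d, 22→(22−19)÷3=1=a, 73→(73−19)÷3=18=r.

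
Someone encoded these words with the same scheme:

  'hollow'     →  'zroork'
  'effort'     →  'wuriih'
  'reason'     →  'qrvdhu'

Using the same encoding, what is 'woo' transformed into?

rrz

The output letters match the input read backwards, each shifted +3: hollow reversed is wolloh. The word is reversed, then every letter is shifted forward by 3.
Applying it to woo: reverse → oow; then shift: o+3=r, o+3=r, w+3=z.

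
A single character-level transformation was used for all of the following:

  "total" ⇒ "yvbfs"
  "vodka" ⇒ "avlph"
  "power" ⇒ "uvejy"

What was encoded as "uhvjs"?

A repeating key of period 3 is used — shifts +5, +7, +8 over and over.
Decoding uhvjs: u−5=p, h−7=a, v−8=n, j−5=e, s−7=l.

panel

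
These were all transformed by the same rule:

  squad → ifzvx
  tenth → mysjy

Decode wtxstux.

The output letters match the input read backwards, each shifted +5: squad reversed is dauqs. Two steps: reverse the string, then apply a Caesar shift of +5.
Undoing it on wtxstux: shift back: w−5=r, t−5=o, x−5=s, s−5=n, t−5=o, u−5=p, x−5=s → rosnops; then reverse → sponsor.

sponsor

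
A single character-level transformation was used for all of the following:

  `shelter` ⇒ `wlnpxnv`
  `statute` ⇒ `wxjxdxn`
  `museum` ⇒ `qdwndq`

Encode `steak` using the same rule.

The shift depends on letter class: consonant s→w is +4, but vowel e→n is +9. The rule splits by letter class: vowels +9, consonants +4.
For steak: s(cons)+4=w, t(cons)+4=x, e(vowel)+9=n, a(vowel)+9=j, k(cons)+4=o.

wxnjo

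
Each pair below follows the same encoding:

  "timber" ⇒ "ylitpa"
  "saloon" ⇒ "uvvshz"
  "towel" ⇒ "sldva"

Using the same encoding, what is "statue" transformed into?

The output letters match the input read backwards, each shifted +7: timber reversed is rebmit. Read the word backwards and shift each letter +7.
For statue: reverse → eutats; then shift: e+7=l, u+7=b, t+7=a, a+7=h, t+7=a, s+7=z.

lbahaz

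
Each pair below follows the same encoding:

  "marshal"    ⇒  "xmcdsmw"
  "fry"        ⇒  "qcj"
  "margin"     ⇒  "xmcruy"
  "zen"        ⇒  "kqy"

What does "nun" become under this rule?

The shift depends on letter class: consonant m→x is +11, but vowel a→m is +12. Vowels shift forward by 12 and consonants shift forward by 11.
For nun: n(cons)+11=y, u(vowel)+12=g, n(cons)+11=y.

ygy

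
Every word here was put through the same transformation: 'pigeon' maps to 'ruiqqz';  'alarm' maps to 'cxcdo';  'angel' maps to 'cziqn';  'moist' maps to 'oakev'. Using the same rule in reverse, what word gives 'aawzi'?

young

Shifts by position in pigeon: pos 0: p→r (+2), pos 1: i→u (+12), pos 2: g→i (+2), pos 3: e→q (+12) — repeating every 2. A repeating key of period 2 is used — shifts +2, +12 over and over.
Undoing it on aawzi: a−2=y, a−12=o, w−2=u, z−12=n, i−2=g.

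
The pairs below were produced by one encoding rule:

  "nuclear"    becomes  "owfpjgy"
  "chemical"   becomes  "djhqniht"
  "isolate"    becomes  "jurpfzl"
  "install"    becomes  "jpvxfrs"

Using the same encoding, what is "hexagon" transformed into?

In nuclear: n→o is +1, u→w is +2, c→f is +3, l→p is +4 — the shift increases by 1 each position. Letter i (0-indexed) is shifted by i+1, so successive shifts are 1, 2, 3, ….
On hexagon: h+1=i, e+2=g, x+3=a, a+4=e, g+5=l, o+6=u, n+7=u.

igaeluu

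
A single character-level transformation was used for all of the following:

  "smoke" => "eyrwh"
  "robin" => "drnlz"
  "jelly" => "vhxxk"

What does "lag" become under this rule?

xds

The shift depends on letter class: consonant s→e is +12, but vowel o→r is +3. The rule splits by letter class: vowels +3, consonants +12.
Applying it to lag: l(cons)+12=x, a(vowel)+3=d, g(cons)+12=s.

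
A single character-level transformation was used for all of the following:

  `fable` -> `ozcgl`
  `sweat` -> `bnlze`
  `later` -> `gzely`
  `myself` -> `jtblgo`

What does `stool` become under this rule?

beppg

f(5)→o(14) and a(0)→z(25) fit y≡3x+25 (mod 26); the inverse of 3 mod 26 is 9. This is an affine cipher: with a=0,…,z=25, each position x becomes (3x+25) mod 26.
Applying it to stool: s(18)→3·18+25≡1=b; t(19)→3·19+25≡4=e; o(14)→3·14+25≡15=p; o(14)→3·14+25≡15=p; l(11)→3·11+25≡6=g (all mod 26).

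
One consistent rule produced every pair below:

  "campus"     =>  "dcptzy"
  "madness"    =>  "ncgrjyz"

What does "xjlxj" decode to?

In campus: c→d is +1, a→c is +2, m→p is +3, p→t is +4 — the shift increases by 1 each position. The shift increases by 1 at each position, starting from +1: 1, 2, 3, ….
Reversing it on xjlxj: x−1=w, j−2=h, l−3=i, x−4=t, j−5=e.

white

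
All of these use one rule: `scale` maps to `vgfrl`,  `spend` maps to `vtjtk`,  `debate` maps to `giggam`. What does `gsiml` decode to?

dodge

In scale: s→v is +3, c→g is +4, a→f is +5, l→r is +6 — the shift increases by 1 each position. Letter i (0-indexed) is shifted by i+3, so successive shifts are 3, 4, 5, ….
Undoing it on gsiml: g−3=d, s−4=o, i−5=d, m−6=g, l−7=e.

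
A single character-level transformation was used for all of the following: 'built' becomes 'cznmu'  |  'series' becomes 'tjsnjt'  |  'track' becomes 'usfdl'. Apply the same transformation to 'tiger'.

unhjs

The shift depends on letter class: consonant b→c is +1, but vowel u→z is +5. The rule splits by letter class: vowels +5, consonants +1.
Applying it to tiger: t(cons)+1=u, i(vowel)+5=n, g(cons)+1=h, e(vowel)+5=j, r(cons)+1=s.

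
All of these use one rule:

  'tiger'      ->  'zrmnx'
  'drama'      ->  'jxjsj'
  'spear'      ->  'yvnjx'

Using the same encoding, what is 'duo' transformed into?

jdx

The shift depends on letter class: consonant t→z is +6, but vowel i→r is +9. The rule splits by letter class: vowels +9, consonants +6.
For duo: d(cons)+6=j, u(vowel)+9=d, o(vowel)+9=x.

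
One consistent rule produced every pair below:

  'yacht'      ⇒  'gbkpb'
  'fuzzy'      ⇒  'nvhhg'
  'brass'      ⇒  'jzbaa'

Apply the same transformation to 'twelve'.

beftdf

The shift depends on letter class: consonant y→g is +8, but vowel a→b is +1. Two shifts are in play — +1 for a/e/i/o/u, +8 for every other letter.
For twelve: t(cons)+8=b, w(cons)+8=e, e(vowel)+1=f, l(cons)+8=t, v(cons)+8=d, e(vowel)+1=f.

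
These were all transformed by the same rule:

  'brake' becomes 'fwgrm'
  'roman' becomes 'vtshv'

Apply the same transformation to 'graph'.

In brake: b→f is +4, r→w is +5, a→g is +6, k→r is +7 — the shift increases by 1 each position. Letter i (0-indexed) is shifted by i+4, so successive shifts are 4, 5, 6, ….
On graph: g+4=k, r+5=w, a+6=g, p+7=w, h+8=p.

kwgwp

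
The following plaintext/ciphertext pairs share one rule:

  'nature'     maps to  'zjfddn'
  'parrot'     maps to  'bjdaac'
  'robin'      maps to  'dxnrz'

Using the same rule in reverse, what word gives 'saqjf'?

great

Shifts by position in nature: pos 0: n→z (+12), pos 1: a→j (+9), pos 2: t→f (+12), pos 3: u→d (+9) — repeating every 2. A repeating key of period 2 is used — shifts +12, +9 over and over.
Reversing it on saqjf: s−12=g, a−9=r, q−12=e, j−9=a, f−12=t.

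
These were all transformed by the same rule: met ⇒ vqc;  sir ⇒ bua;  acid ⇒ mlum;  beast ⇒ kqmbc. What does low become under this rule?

uaf

The shift depends on letter class: consonant m→v is +9, but vowel e→q is +12. Vowels shift forward by 12 and consonants shift forward by 9.
On low: l(cons)+9=u, o(vowel)+12=a, w(cons)+9=f.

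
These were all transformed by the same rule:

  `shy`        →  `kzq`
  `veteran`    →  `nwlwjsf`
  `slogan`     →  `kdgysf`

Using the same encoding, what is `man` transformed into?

Compare letters: s→k is +18, h→z is +18, y→q is +18 — a constant shift. Every letter moves 18 places later in the alphabet, wrapping around z→a.
On man: m+18=e, a+18=s, n+18=f.

esf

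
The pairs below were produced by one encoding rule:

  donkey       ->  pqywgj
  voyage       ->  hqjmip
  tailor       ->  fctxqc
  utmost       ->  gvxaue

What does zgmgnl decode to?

nebula

Shifts by position in donkey: pos 0: d→p (+12), pos 1: o→q (+2), pos 2: n→y (+11), pos 3: k→w (+12), pos 4: e→g (+2), pos 5: y→j (+11) — repeating every 3. It's a Vigenère-style cipher with numeric key [12,2,11]: position i shifts by key[i mod 3].
Undoing it on zgmgnl: z−12=n, g−2=e, m−11=b, g−12=u, n−2=l, l−11=a.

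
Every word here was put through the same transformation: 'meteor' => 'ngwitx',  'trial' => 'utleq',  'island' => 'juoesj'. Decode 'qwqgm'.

punch

In meteor: m→n is +1, e→g is +2, t→w is +3, e→i is +4 — the shift increases by 1 each position. The shift increases by 1 at each position, starting from +1: 1, 2, 3, ….
Reversing it on qwqgm: q−1=p, w−2=u, q−3=n, g−4=c, m−5=h.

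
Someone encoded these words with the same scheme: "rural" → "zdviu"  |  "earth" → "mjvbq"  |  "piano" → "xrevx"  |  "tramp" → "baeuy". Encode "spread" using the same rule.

Shifts by position in rural: pos 0: r→z (+8), pos 1: u→d (+9), pos 2: r→v (+4), pos 3: a→i (+8), pos 4: l→u (+9) — repeating every 3. The shifts repeat in a cycle of length 3: positions 0,1,… shift by +8, +9, +4, then the pattern repeats.
On spread: s+8=a, p+9=y, r+4=v, e+8=m, a+9=j, d+4=h.

ayvmjh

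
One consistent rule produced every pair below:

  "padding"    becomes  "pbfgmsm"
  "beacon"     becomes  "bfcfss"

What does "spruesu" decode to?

soprano

In padding: p→p is +0, a→b is +1, d→f is +2, d→g is +3 — the shift increases by 1 each position. Each letter shifts forward by its position index (0, 1, 2, …) — the shift grows by one for each successive letter.
Reversing it on spruesu: s−0=s, p−1=o, r−2=p, u−3=r, e−4=a, s−5=n, u−6=o.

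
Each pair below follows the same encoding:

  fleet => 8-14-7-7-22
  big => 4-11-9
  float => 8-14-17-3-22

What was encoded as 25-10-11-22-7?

f is letter #6 and maps to 8: an offset of 2. The number is (letter's place in the alphabet, a=1) + 2.
Undoing it on 25-10-11-22-7: 25→(25−2)÷1=23=w, 10→(10−2)÷1=8=h, 11→(11−2)÷1=9=i, 22→(22−2)÷1=20=t, 7→(7−2)÷1=5=e.

white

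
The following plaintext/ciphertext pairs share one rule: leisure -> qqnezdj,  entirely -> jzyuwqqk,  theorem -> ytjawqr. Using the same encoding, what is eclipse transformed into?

joquuej

Shifts by position in leisure: pos 0: l→q (+5), pos 1: e→q (+12), pos 2: i→n (+5), pos 3: s→e (+12) — repeating every 2. It's a Vigenère-style cipher with numeric key [5,12]: position i shifts by key[i mod 2].
On eclipse: e+5=j, c+12=o, l+5=q, i+12=u, p+5=u, s+12=e, e+5=j.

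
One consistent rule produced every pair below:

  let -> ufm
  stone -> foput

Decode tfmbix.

Read the word backwards and shift each letter +1.
Undoing it on tfmbix: shift back: t−1=s, f−1=e, m−1=l, b−1=a, i−1=h, x−1=w → selahw; then reverse → whales.

whales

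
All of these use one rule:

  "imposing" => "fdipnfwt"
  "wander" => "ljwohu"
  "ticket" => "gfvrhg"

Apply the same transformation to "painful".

ijfwazk

i(8)→f(5) and m(12)→d(3) fit y≡19x+9 (mod 26); the inverse of 19 mod 26 is 11. Each letter's alphabet position (a=0..z=25) is mapped through 19·x+9 mod 26 — an affine cipher.
On painful: p(15)→19·15+9≡8=i; a(0)→19·0+9≡9=j; i(8)→19·8+9≡5=f; n(13)→19·13+9≡22=w; f(5)→19·5+9≡0=a; u(20)→19·20+9≡25=z; l(11)→19·11+9≡10=k (all mod 26).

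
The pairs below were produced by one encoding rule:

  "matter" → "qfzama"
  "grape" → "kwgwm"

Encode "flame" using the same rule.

jqgtm

In matter: m→q is +4, a→f is +5, t→z is +6, t→a is +7 — the shift increases by 1 each position. Letter i (0-indexed) is shifted by i+4, so successive shifts are 4, 5, 6, ….
For flame: f+4=j, l+5=q, a+6=g, m+7=t, e+8=m.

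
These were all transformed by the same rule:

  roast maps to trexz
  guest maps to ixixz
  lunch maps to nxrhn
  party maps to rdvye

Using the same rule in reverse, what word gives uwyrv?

stump

In roast: r→t is +2, o→r is +3, a→e is +4, s→x is +5 — the shift increases by 1 each position. Each letter shifts forward by (position + 2), i.e. 2, 3, 4, … — the shift grows by one for each successive letter.
Decoding uwyrv: u−2=s, w−3=t, y−4=u, r−5=m, v−6=p.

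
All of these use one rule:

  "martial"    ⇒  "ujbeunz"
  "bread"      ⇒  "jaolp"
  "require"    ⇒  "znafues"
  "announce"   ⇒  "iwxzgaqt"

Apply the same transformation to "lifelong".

Each letter shifts forward by (position + 8), i.e. 8, 9, 10, … — the shift grows by one for each successive letter.
On lifelong: l+8=t, i+9=r, f+10=p, e+11=p, l+12=x, o+13=b, n+14=b, g+15=v.

trppxbbv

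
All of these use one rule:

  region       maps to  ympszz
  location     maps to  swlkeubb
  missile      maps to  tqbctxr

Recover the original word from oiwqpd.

hanger

Each letter shifts forward by (position + 7), i.e. 7, 8, 9, … — the shift grows by one for each successive letter.
Decoding oiwqpd: o−7=h, i−8=a, w−9=n, q−10=g, p−11=e, d−12=r.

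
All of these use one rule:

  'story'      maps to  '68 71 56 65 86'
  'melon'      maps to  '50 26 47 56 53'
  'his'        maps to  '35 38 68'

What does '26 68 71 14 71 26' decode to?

estate

s(#19)→68 and t(#20)→71: differences scale by 3, so n = 3·pos + 11. With a=1..z=26, the number is 3·pos + 11.
Decoding 26 68 71 14 71 26: 26→(26−11)÷3=5=e, 68→(68−11)÷3=19=s, 71→(71−11)÷3=20=t, 14→(14−11)÷3=1=a, 71→(71−11)÷3=20=t, 26→(26−11)÷3=5=e.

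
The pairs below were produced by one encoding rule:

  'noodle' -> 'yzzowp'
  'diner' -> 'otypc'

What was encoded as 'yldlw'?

nasal

Each letter is shifted forward by 11 in the alphabet (a Caesar shift of +11).
Reversing it on yldlw: y−11=n, l−11=a, d−11=s, l−11=a, w−11=l.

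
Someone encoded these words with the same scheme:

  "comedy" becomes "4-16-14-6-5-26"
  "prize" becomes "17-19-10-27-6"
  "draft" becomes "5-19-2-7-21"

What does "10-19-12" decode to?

irk

c is letter #3 and maps to 4: an offset of 1. Each letter is replaced by its alphabet position (a=1..z=26) + 1.
Undoing it on 10-19-12: 10→(10−1)÷1=9=i, 19→(19−1)÷1=18=r, 12→(12−1)÷1=11=k.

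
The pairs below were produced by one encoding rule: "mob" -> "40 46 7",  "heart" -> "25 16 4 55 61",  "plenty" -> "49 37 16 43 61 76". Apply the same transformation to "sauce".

m(#13)→40 and o(#15)→46: differences scale by 3, so n = 3·pos + 1. With a=1..z=26, the number is 3·pos + 1.
Applying it to sauce: s=19→58, a=1→4, u=21→64, c=3→10, e=5→16.

58 4 64 10 16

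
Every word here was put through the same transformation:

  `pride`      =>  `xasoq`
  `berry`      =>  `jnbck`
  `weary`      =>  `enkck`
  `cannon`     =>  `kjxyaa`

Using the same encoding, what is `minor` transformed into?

In pride: p→x is +8, r→a is +9, i→s is +10, d→o is +11 — the shift increases by 1 each position. Letter i (0-indexed) is shifted by i+8, so successive shifts are 8, 9, 10, ….
For minor: m+8=u, i+9=r, n+10=x, o+11=z, r+12=d.

urxzd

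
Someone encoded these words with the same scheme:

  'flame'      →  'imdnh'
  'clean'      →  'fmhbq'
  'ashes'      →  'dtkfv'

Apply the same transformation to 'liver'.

ojyfu

Shifts by position in flame: pos 0: f→i (+3), pos 1: l→m (+1), pos 2: a→d (+3), pos 3: m→n (+1) — repeating every 2. It's a Vigenère-style cipher with numeric key [3,1]: position i shifts by key[i mod 2].
Applying it to liver: l+3=o, i+1=j, v+3=y, e+1=f, r+3=u.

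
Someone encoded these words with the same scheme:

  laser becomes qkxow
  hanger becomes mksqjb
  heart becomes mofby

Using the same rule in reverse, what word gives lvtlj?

Shifts by position in laser: pos 0: l→q (+5), pos 1: a→k (+10), pos 2: s→x (+5), pos 3: e→o (+10) — repeating every 2. A repeating key of period 2 is used — shifts +5, +10 over and over.
Decoding lvtlj: l−5=g, v−10=l, t−5=o, l−10=b, j−5=e.

globe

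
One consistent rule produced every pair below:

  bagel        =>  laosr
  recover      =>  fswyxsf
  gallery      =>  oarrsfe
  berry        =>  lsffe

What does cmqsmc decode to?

museum

b(1)→l(11) and a(0)→a(0) fit y≡11x+0 (mod 26); the inverse of 11 mod 26 is 19. This is an affine cipher: with a=0,…,z=25, each position x becomes (11x+0) mod 26.
Reversing it on cmqsmc: c(2)→19·(2−0)≡12=m; m(12)→19·(12−0)≡20=u; q(16)→19·(16−0)≡18=s; s(18)→19·(18−0)≡4=e; m(12)→19·(12−0)≡20=u; c(2)→19·(2−0)≡12=m (all mod 26).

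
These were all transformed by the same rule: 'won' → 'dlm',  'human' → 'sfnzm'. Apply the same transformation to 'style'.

Each pair mirrors across the alphabet (w↔d, o↔l, n↔m): positions sum to 25. Letters are reflected about the middle of the alphabet (position → 25−position): Atbash.
For style: s↔h, t↔g, y↔b, l↔o, e↔v.

hgbov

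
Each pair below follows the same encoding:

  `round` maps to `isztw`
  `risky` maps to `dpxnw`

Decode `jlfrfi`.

The output letters match the input read backwards, each shifted +5: round reversed is dnuor. Read the word backwards and shift each letter +5.
Undoing it on jlfrfi: shift back: j−5=e, l−5=g, f−5=a, r−5=m, f−5=a, i−5=d → egamad; then reverse → damage.

damage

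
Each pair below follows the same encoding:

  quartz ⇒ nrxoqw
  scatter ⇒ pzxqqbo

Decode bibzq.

Compare letters: q→n is +23, u→r is +23, a→x is +23 — a constant shift. Each letter is shifted forward by 23 in the alphabet (a Caesar shift of +23).
Decoding bibzq: b−23=e, i−23=l, b−23=e, z−23=c, q−23=t.

elect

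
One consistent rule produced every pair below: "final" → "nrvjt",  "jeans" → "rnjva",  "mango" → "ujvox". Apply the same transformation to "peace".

xnjkn

The shift depends on letter class: consonant f→n is +8, but vowel i→r is +9. Vowels shift forward by 9 and consonants shift forward by 8.
On peace: p(cons)+8=x, e(vowel)+9=n, a(vowel)+9=j, c(cons)+8=k, e(vowel)+9=n.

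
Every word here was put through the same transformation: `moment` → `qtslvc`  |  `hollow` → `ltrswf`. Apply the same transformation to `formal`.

In moment: m→q is +4, o→t is +5, m→s is +6, e→l is +7 — the shift increases by 1 each position. Each letter shifts forward by (position + 4), i.e. 4, 5, 6, … — the shift grows by one for each successive letter.
Applying it to formal: f+4=j, o+5=t, r+6=x, m+7=t, a+8=i, l+9=u.

jtxtiu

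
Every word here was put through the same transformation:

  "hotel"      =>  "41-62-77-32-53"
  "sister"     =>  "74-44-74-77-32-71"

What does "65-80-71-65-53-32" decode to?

purple

Each letter becomes 3×(its alphabet position, a=1..z=26) + 17.
Decoding 65-80-71-65-53-32: 65→(65−17)÷3=16=p, 80→(80−17)÷3=21=u, 71→(71−17)÷3=18=r, 65→(65−17)÷3=16=p, 53→(53−17)÷3=12=l, 32→(32−17)÷3=5=e.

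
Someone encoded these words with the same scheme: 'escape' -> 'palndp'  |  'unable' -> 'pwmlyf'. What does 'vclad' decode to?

spark

The output letters match the input read backwards, each shifted +11: escape reversed is epacse. The word is reversed, then every letter is shifted forward by 11.
Decoding vclad: shift back: v−11=k, c−11=r, l−11=a, a−11=p, d−11=s → kraps; then reverse → spark.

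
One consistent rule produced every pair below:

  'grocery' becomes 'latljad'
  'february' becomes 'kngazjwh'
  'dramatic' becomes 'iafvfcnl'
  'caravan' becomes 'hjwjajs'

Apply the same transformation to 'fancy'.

kjsld

Shifts by position in grocery: pos 0: g→l (+5), pos 1: r→a (+9), pos 2: o→t (+5), pos 3: c→l (+9) — repeating every 2. The shifts repeat in a cycle of length 2: positions 0,1,… shift by +5, +9, then the pattern repeats.
On fancy: f+5=k, a+9=j, n+5=s, c+9=l, y+5=d.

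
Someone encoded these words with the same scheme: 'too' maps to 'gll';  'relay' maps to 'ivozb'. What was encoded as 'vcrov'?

exile

Each pair mirrors across the alphabet (t↔g, o↔l, o↔l): positions sum to 25. This is the alphabet-reversal cipher (Atbash): a becomes z, b becomes y, etc.
Decoding vcrov: v↔e, c↔x, r↔i, o↔l, v↔e.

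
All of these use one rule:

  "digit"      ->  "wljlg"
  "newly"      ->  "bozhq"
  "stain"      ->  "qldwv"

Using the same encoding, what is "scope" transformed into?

The output letters match the input read backwards, each shifted +3: digit reversed is tigid. Two steps: reverse the string, then apply a Caesar shift of +3.
Applying it to scope: reverse → epocs; then shift: e+3=h, p+3=s, o+3=r, c+3=f, s+3=v.

hsrfv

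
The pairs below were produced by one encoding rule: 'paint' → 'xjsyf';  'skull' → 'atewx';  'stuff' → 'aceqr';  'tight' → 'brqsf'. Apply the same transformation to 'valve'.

djvgq

In paint: p→x is +8, a→j is +9, i→s is +10, n→y is +11 — the shift increases by 1 each position. The shift increases by 1 at each position, starting from +8: 8, 9, 10, ….
For valve: v+8=d, a+9=j, l+10=v, v+11=g, e+12=q.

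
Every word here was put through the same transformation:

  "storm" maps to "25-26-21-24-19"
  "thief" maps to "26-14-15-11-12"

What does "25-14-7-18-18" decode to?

shall

s is letter #19 and maps to 25: an offset of 6. Each letter is replaced by its alphabet position (a=1..z=26) + 6.
Decoding 25-14-7-18-18: 25→(25−6)÷1=19=s, 14→(14−6)÷1=8=h, 7→(7−6)÷1=1=a, 18→(18−6)÷1=12=l, 18→(18−6)÷1=12=l.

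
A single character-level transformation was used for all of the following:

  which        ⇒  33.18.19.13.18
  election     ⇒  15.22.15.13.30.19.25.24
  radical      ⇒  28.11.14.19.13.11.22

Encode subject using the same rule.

29.31.12.20.15.13.30

Each letter is replaced by its alphabet position (a=1..z=26) + 10.
On subject: s=19→29, u=21→31, b=2→12, j=10→20, e=5→15, c=3→13, t=20→30.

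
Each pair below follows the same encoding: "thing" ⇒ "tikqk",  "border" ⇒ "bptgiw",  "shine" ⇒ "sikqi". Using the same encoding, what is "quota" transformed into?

In thing: t→t is +0, h→i is +1, i→k is +2, n→q is +3 — the shift increases by 1 each position. Letter i (0-indexed) is shifted by i+0, so successive shifts are 0, 1, 2, ….
For quota: q+0=q, u+1=v, o+2=q, t+3=w, a+4=e.

qvqwe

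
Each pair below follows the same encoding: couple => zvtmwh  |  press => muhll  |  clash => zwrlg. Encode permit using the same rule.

mhunxc

c(2)→z(25) and o(14)→v(21) fit y≡17x+17 (mod 26); the inverse of 17 mod 26 is 23. Treating letters as 0–25, the rule is x ↦ 17x + 17 (mod 26).
For permit: p(15)→17·15+17≡12=m; e(4)→17·4+17≡7=h; r(17)→17·17+17≡20=u; m(12)→17·12+17≡13=n; i(8)→17·8+17≡23=x; t(19)→17·19+17≡2=c (all mod 26).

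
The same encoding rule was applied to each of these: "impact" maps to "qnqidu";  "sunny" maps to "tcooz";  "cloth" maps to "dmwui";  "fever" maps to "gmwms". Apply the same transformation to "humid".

icnqe

The shift depends on letter class: consonant m→n is +1, but vowel i→q is +8. The rule splits by letter class: vowels +8, consonants +1.
Applying it to humid: h(cons)+1=i, u(vowel)+8=c, m(cons)+1=n, i(vowel)+8=q, d(cons)+1=e.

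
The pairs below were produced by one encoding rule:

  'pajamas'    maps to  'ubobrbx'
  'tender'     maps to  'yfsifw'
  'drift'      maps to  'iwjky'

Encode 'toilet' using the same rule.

Vowels shift forward by 1 and consonants shift forward by 5.
On toilet: t(cons)+5=y, o(vowel)+1=p, i(vowel)+1=j, l(cons)+5=q, e(vowel)+1=f, t(cons)+5=y.

ypjqfy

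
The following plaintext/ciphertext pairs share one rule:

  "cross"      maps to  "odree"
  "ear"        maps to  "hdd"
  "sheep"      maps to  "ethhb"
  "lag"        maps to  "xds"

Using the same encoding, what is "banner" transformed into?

Vowels shift forward by 3 and consonants shift forward by 12.
For banner: b(cons)+12=n, a(vowel)+3=d, n(cons)+12=z, n(cons)+12=z, e(vowel)+3=h, r(cons)+12=d.

ndzzhd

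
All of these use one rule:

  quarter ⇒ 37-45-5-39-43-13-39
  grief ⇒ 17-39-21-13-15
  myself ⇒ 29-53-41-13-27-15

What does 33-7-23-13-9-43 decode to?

object

q(#17)→37 and u(#21)→45: differences scale by 2, so n = 2·pos + 3. Each letter becomes 2×(its alphabet position, a=1..z=26) + 3.
Reversing it on 33-7-23-13-9-43: 33→(33−3)÷2=15=o, 7→(7−3)÷2=2=b, 23→(23−3)÷2=10=j, 13→(13−3)÷2=5=e, 9→(9−3)÷2=3=c, 43→(43−3)÷2=20=t.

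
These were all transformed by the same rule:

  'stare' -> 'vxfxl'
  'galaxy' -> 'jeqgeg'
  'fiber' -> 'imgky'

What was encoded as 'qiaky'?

In stare: s→v is +3, t→x is +4, a→f is +5, r→x is +6 — the shift increases by 1 each position. Letter i (0-indexed) is shifted by i+3, so successive shifts are 3, 4, 5, ….
Reversing it on qiaky: q−3=n, i−4=e, a−5=v, k−6=e, y−7=r.

never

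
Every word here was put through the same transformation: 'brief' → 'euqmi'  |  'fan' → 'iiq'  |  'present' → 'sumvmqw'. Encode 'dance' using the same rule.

giqfm

Two shifts are in play — +8 for a/e/i/o/u, +3 for every other letter.
For dance: d(cons)+3=g, a(vowel)+8=i, n(cons)+3=q, c(cons)+3=f, e(vowel)+8=m.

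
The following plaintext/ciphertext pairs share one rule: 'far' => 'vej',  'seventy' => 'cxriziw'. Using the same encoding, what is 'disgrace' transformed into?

The output letters match the input read backwards, each shifted +4: far reversed is raf. Read the word backwards and shift each letter +4.
Applying it to disgrace: reverse → ecargsid; then shift: e+4=i, c+4=g, a+4=e, r+4=v, g+4=k, s+4=w, i+4=m, d+4=h.

igevkwmh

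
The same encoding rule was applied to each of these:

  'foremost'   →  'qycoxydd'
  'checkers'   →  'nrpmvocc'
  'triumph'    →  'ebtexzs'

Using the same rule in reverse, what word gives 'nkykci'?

canary

Shifts by position in foremost: pos 0: f→q (+11), pos 1: o→y (+10), pos 2: r→c (+11), pos 3: e→o (+10) — repeating every 2. A repeating key of period 2 is used — shifts +11, +10 over and over.
Decoding nkykci: n−11=c, k−10=a, y−11=n, k−10=a, c−11=r, i−10=y.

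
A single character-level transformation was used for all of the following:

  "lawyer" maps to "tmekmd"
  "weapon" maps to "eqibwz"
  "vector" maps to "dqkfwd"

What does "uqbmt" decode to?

Shifts by position in lawyer: pos 0: l→t (+8), pos 1: a→m (+12), pos 2: w→e (+8), pos 3: y→k (+12) — repeating every 2. The shifts repeat in a cycle of length 2: positions 0,1,… shift by +8, +12, then the pattern repeats.
Undoing it on uqbmt: u−8=m, q−12=e, b−8=t, m−12=a, t−8=l.

metal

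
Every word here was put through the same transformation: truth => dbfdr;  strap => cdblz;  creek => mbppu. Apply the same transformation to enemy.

pxpwi

The shift depends on letter class: consonant t→d is +10, but vowel u→f is +11. Vowels shift forward by 11 and consonants shift forward by 10.
For enemy: e(vowel)+11=p, n(cons)+10=x, e(vowel)+11=p, m(cons)+10=w, y(cons)+10=i.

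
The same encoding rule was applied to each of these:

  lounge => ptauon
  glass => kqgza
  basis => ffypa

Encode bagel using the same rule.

In lounge: l→p is +4, o→t is +5, u→a is +6, n→u is +7 — the shift increases by 1 each position. Each letter shifts forward by (position + 4), i.e. 4, 5, 6, … — the shift grows by one for each successive letter.
For bagel: b+4=f, a+5=f, g+6=m, e+7=l, l+8=t.

ffmlt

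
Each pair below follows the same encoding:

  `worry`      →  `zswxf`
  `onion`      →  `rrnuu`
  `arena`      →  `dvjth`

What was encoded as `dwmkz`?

ashes

In worry: w→z is +3, o→s is +4, r→w is +5, r→x is +6 — the shift increases by 1 each position. Each letter shifts forward by (position + 3), i.e. 3, 4, 5, … — the shift grows by one for each successive letter.
Undoing it on dwmkz: d−3=a, w−4=s, m−5=h, k−6=e, z−7=s.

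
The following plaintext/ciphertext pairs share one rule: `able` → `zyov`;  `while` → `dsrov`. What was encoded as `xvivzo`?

cereal

Each pair mirrors across the alphabet (a↔z, b↔y, l↔o): positions sum to 25. Each letter is replaced by its mirror in the alphabet: a↔z, b↔y, c↔x, and so on (the Atbash cipher).
Undoing it on xvivzo: x↔c, v↔e, i↔r, v↔e, z↔a, o↔l.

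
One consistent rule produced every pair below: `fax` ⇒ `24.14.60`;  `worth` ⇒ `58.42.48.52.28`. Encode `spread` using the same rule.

f(#6)→24 and a(#1)→14: differences scale by 2, so n = 2·pos + 12. The formula is n = 2×(alphabet index, a=1) + 12.
For spread: s=19→50, p=16→44, r=18→48, e=5→22, a=1→14, d=4→20.

50.44.48.22.14.20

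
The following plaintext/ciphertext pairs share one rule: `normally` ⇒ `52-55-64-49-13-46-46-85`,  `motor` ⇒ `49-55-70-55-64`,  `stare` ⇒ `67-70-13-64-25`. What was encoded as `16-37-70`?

bit

With a=1..z=26, the number is 3·pos + 10.
Undoing it on 16-37-70: 16→(16−10)÷3=2=b, 37→(37−10)÷3=9=i, 70→(70−10)÷3=20=t.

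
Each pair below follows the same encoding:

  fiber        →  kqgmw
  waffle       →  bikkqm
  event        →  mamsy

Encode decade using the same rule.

Vowels shift forward by 8 and consonants shift forward by 5.
Applying it to decade: d(cons)+5=i, e(vowel)+8=m, c(cons)+5=h, a(vowel)+8=i, d(cons)+5=i, e(vowel)+8=m.

imhiim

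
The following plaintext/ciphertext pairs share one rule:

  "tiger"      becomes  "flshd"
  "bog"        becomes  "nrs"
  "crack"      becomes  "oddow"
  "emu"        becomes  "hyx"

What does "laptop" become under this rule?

xdbfrb

The shift depends on letter class: consonant t→f is +12, but vowel i→l is +3. Vowels shift forward by 3 and consonants shift forward by 12.
On laptop: l(cons)+12=x, a(vowel)+3=d, p(cons)+12=b, t(cons)+12=f, o(vowel)+3=r, p(cons)+12=b.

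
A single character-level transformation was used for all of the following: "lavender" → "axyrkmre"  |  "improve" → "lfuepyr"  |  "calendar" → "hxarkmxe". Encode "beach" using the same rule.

crxhg

l(11)→a(0) and a(0)→x(23) fit y≡5x+23 (mod 26); the inverse of 5 mod 26 is 21. This is an affine cipher: with a=0,…,z=25, each position x becomes (5x+23) mod 26.
On beach: b(1)→5·1+23≡2=c; e(4)→5·4+23≡17=r; a(0)→5·0+23≡23=x; c(2)→5·2+23≡7=h; h(7)→5·7+23≡6=g (all mod 26).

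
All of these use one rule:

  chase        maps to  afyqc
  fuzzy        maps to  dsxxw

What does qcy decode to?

Every letter moves 24 places later in the alphabet, wrapping around z→a.
Reversing it on qcy: q−24=s, c−24=e, y−24=a.

sea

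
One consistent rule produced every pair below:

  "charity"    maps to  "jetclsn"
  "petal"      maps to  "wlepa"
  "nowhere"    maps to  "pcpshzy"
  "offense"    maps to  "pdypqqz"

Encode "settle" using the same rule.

pweepd

Read the word backwards and shift each letter +11.
On settle: reverse → elttes; then shift: e+11=p, l+11=w, t+11=e, t+11=e, e+11=p, s+11=d.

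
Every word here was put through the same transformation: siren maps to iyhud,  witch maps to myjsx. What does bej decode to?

lot

Compare letters: s→i is +16, i→y is +16, r→h is +16 — a constant shift. Every letter moves 16 places later in the alphabet, wrapping around z→a.
Decoding bej: b−16=l, e−16=o, j−16=t.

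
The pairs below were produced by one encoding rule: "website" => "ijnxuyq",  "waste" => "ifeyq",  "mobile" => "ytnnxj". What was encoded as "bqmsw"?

Shifts by position in website: pos 0: w→i (+12), pos 1: e→j (+5), pos 2: b→n (+12), pos 3: s→x (+5) — repeating every 2. A repeating key of period 2 is used — shifts +12, +5 over and over.
Reversing it on bqmsw: b−12=p, q−5=l, m−12=a, s−5=n, w−12=k.

plank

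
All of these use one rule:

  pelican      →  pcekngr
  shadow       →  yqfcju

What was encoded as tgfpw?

The output letters match the input read backwards, each shifted +2: pelican reversed is nacilep. Read the word backwards and shift each letter +2.
Reversing it on tgfpw: shift back: t−2=r, g−2=e, f−2=d, p−2=n, w−2=u → rednu; then reverse → under.

under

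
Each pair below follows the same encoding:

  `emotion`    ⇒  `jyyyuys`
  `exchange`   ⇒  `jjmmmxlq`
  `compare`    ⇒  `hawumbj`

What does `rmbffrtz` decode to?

Shifts by position in emotion: pos 0: e→j (+5), pos 1: m→y (+12), pos 2: o→y (+10), pos 3: t→y (+5), pos 4: i→u (+12), pos 5: o→y (+10) — repeating every 3. It's a Vigenère-style cipher with numeric key [5,12,10]: position i shifts by key[i mod 3].
Undoing it on rmbffrtz: r−5=m, m−12=a, b−10=r, f−5=a, f−12=t, r−10=h, t−5=o, z−12=n.

marathon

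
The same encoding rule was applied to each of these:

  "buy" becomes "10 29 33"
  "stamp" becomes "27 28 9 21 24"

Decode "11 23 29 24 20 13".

couple

b is letter #2 and maps to 10: an offset of 8. Letters become their 1-based position plus 8 (so a→9, b→10, …).
Undoing it on 11 23 29 24 20 13: 11→(11−8)÷1=3=c, 23→(23−8)÷1=15=o, 29→(29−8)÷1=21=u, 24→(24−8)÷1=16=p, 20→(20−8)÷1=12=l, 13→(13−8)÷1=5=e.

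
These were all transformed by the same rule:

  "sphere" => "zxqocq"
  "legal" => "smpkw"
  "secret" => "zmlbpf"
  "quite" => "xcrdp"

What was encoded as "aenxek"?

twenty

Letter i (0-indexed) is shifted by i+7, so successive shifts are 7, 8, 9, ….
Decoding aenxek: a−7=t, e−8=w, n−9=e, x−10=n, e−11=t, k−12=y.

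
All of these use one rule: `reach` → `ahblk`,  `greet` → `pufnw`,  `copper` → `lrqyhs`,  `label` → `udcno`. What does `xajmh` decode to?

oxide

Shifts by position in reach: pos 0: r→a (+9), pos 1: e→h (+3), pos 2: a→b (+1), pos 3: c→l (+9), pos 4: h→k (+3) — repeating every 3. The shifts repeat in a cycle of length 3: positions 0,1,… shift by +9, +3, +1, then the pattern repeats.
Undoing it on xajmh: x−9=o, a−3=x, j−1=i, m−9=d, h−3=e.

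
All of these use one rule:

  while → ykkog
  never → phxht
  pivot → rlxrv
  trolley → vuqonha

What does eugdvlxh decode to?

It's a Vigenère-style cipher with numeric key [2,3]: position i shifts by key[i mod 2].
Reversing it on eugdvlxh: e−2=c, u−3=r, g−2=e, d−3=a, v−2=t, l−3=i, x−2=v, h−3=e.

creative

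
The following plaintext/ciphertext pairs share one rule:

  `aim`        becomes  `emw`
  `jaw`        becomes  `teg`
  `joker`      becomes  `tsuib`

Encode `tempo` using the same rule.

diwzs

The shift depends on letter class: consonant m→w is +10, but vowel a→e is +4. Vowels shift forward by 4 and consonants shift forward by 10.
For tempo: t(cons)+10=d, e(vowel)+4=i, m(cons)+10=w, p(cons)+10=z, o(vowel)+4=s.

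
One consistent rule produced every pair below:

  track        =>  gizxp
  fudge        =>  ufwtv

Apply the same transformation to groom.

This is the alphabet-reversal cipher (Atbash): a becomes z, b becomes y, etc.
On groom: g↔t, r↔i, o↔l, o↔l, m↔n.

tilln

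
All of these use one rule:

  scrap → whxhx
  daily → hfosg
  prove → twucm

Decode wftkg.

In scrap: s→w is +4, c→h is +5, r→x is +6, a→h is +7 — the shift increases by 1 each position. The shift increases by 1 at each position, starting from +4: 4, 5, 6, ….
Reversing it on wftkg: w−4=s, f−5=a, t−6=n, k−7=d, g−8=y.

sandy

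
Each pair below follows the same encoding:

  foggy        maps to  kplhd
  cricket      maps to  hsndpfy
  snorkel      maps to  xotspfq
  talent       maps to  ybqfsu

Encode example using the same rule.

jyfnumj

It's a Vigenère-style cipher with numeric key [5,1]: position i shifts by key[i mod 2].
For example: e+5=j, x+1=y, a+5=f, m+1=n, p+5=u, l+1=m, e+5=j.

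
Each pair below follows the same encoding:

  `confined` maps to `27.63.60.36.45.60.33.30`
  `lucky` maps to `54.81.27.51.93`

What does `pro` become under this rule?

66.72.63

c(#3)→27 and o(#15)→63: differences scale by 3, so n = 3·pos + 18. The formula is n = 3×(alphabet index, a=1) + 18.
For pro: p=16→66, r=18→72, o=15→63.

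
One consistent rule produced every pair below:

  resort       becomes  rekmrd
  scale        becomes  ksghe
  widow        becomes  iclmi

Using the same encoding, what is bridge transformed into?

zrclqe

r(17)→r(17) and e(4)→e(4) fit y≡19x+6 (mod 26); the inverse of 19 mod 26 is 11. Treating letters as 0–25, the rule is x ↦ 19x + 6 (mod 26).
On bridge: b(1)→19·1+6≡25=z; r(17)→19·17+6≡17=r; i(8)→19·8+6≡2=c; d(3)→19·3+6≡11=l; g(6)→19·6+6≡16=q; e(4)→19·4+6≡4=e (all mod 26).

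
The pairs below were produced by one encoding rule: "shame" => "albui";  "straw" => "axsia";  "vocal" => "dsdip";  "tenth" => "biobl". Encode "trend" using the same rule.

bvfvh

The shifts repeat in a cycle of length 3: positions 0,1,… shift by +8, +4, +1, then the pattern repeats.
For trend: t+8=b, r+4=v, e+1=f, n+8=v, d+4=h.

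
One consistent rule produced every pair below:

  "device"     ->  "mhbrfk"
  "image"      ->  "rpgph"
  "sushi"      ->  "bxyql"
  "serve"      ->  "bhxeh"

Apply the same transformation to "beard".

khgag

Shifts by position in device: pos 0: d→m (+9), pos 1: e→h (+3), pos 2: v→b (+6), pos 3: i→r (+9), pos 4: c→f (+3), pos 5: e→k (+6) — repeating every 3. A repeating key of period 3 is used — shifts +9, +3, +6 over and over.
On beard: b+9=k, e+3=h, a+6=g, r+9=a, d+3=g.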